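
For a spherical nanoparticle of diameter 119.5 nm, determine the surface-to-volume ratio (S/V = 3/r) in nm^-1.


Radius r = 119.5/2 = 59.75 nm
S/V = 3 / r = 3 / 59.75
S/V = 0.0502 nm^-1

0.0502


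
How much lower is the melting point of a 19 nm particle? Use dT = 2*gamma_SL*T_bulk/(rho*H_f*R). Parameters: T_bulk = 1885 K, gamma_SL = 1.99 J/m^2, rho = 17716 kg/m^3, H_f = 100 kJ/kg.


Radius R = 19/2 = 9.5 nm = 9.5e-09 m
Convert H_f = 100 kJ/kg = 100000 J/kg
dT = 2 * gamma_SL * T_bulk / (rho * H_f * R)
dT = 2 * 1.99 * 1885 / (17716 * 100000 * 9.5e-09)
dT = 445.8 K

445.8


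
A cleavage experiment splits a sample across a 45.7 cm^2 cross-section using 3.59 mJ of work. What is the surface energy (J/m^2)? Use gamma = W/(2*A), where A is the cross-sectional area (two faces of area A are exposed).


Convert: A = 45.7 cm^2 = 0.00457 m^2, W = 3.59 mJ = 0.00359 J
Cleaving exposes two faces of area A, so total new surface = 2*A and gamma = W / (2*A)
gamma = 0.00359 / (2 * 0.00457)
gamma = 0.393 J/m^2

0.393


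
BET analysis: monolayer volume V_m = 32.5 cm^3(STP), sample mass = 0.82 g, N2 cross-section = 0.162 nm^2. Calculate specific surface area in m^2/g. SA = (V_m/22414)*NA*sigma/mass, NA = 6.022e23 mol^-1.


Number of moles in monolayer = V_m / 22414 = 32.5 / 22414 = 0.00144999
Number of molecules = moles * NA = 0.00144999 * 6.022e23
SA = molecules * sigma / mass
SA = (32.5 / 22414) * 6.022e23 * 0.162e-18 / 0.82
SA = 172.5 m^2/g

172.5


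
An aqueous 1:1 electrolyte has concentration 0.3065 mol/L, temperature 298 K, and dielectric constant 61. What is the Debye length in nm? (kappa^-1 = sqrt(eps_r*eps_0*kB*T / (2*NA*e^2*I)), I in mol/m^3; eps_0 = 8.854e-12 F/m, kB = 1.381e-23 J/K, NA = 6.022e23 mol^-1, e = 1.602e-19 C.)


Ionic strength I = 0.3065 * 1^2 * 1000 = 306.5 mol/m^3
kappa^-1 = sqrt(61 * 8.854e-12 * 1.381e-23 * 298 / (2 * 6.022e23 * (1.602e-19)^2 * 306.5))
kappa^-1 = 0.484 nm

0.484


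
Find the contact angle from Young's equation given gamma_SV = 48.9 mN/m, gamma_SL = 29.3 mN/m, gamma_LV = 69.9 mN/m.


cos(theta) = (gamma_SV - gamma_SL) / gamma_LV
cos(theta) = (48.9 - 29.3) / 69.9
cos(theta) = 0.280401
theta = arccos(0.280401) = 73.72 degrees

73.72


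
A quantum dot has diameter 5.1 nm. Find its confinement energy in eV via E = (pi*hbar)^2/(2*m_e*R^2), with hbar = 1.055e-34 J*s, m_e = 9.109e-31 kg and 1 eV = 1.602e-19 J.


Radius R = 5.1/2 = 2.55 nm = 2.55e-09 m
E = (pi * 1.055e-34)^2 / (2 * 9.109e-31 * (2.55e-09)^2)
E(J) = 9.27307e-21
E = E(J) / 1.602e-19 = 0.0579 eV

0.0579


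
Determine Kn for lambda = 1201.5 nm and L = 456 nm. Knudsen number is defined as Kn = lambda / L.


Knudsen number Kn = lambda / L
Kn = 1201.5 / 456
Kn = 2.6349

2.6349


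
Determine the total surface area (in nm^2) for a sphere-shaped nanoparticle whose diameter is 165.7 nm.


Radius r = 165.7/2 = 82.85 nm
Surface area SA = 4 * pi * r^2
SA = 4 * pi * (82.85)^2
SA = 86257.11 nm^2

86257.11


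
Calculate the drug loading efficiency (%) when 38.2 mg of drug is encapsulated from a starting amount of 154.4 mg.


Drug loading efficiency = (drug loaded / drug initial) * 100
DLE = 38.2 / 154.4 * 100
DLE = 0.2474 * 100
DLE = 24.74%

24.74


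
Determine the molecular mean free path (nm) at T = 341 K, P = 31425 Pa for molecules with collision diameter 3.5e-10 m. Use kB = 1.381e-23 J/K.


Mean free path: lambda = kB*T / (sqrt(2) * pi * d^2 * P)
lambda = 1.381e-23 * 341 / (sqrt(2) * pi * (3.5e-10)^2 * 31425)
lambda = 2.75342e-07 m
lambda = 275.34 nm

275.34


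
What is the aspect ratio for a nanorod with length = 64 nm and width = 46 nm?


Aspect ratio AR = length / diameter
AR = 64 / 46
AR = 1.39

1.39


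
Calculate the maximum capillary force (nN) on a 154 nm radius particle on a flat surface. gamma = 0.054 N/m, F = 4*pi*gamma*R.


Convert radius: R = 154 nm = 1.54e-07 m
F = 4 * pi * gamma * R
F = 4 * pi * 0.054 * 1.54e-07
F = 1.04502e-07 N = 104.5019 nN

104.5019


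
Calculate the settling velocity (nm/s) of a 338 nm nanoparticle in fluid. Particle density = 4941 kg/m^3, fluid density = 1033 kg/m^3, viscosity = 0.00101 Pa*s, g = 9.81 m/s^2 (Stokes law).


Radius R = 338/2 nm = 1.69e-07 m
Density difference = 4941 - 1033 = 3908 kg/m^3
v = 2 * R^2 * (rho_p - rho_f) * g / (9 * eta)
v = 2 * (1.69e-07)^2 * 3908 * 9.81 / (9 * 0.00101)
v = 2.40915e-07 m/s = 240.9146 nm/s

240.9146


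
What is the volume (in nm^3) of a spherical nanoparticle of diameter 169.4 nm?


Radius r = 169.4/2 = 84.7 nm
Volume V = (4/3) * pi * r^3
V = (4/3) * pi * (84.7)^3
V = 2545299.2 nm^3

2545299.2


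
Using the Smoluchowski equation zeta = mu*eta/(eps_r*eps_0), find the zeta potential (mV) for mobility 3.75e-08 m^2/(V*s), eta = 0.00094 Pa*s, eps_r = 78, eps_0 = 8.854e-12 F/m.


Smoluchowski equation: zeta = mu * eta / (eps_r * eps_0)
zeta = 3.75e-08 * 0.00094 / (78 * 8.854e-12)
zeta = 0.051042 V = 51.04 mV

51.04


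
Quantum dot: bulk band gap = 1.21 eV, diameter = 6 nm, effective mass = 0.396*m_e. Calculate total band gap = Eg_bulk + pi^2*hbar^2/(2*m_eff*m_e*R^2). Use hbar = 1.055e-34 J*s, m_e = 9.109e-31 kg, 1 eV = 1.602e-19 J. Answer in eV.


Radius R = 6/2 nm = 3e-09 m
Confinement energy dE = pi^2 * hbar^2 / (2 * m_eff * m_e * R^2)
dE = pi^2 * (1.055e-34)^2 / (2 * 0.396 * 9.109e-31 * (3e-09)^2) J, divided by 1.602e-19 J/eV
dE = 0.1056 eV
Total band gap = E_g(bulk) + dE = 1.21 + 0.1056 = 1.3156 eV

1.3156


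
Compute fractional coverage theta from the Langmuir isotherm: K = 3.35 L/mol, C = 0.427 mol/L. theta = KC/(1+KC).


Langmuir isotherm: theta = K*C / (1 + K*C)
K*C = 3.35 * 0.427 = 1.43045
theta = 1.43045 / (1 + 1.43045) = 1.43045 / 2.43045
theta = 0.5886

0.5886


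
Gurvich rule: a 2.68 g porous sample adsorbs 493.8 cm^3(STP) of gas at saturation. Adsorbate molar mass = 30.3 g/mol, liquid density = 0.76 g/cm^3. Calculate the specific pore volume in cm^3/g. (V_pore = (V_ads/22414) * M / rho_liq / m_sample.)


Moles adsorbed n = V_ads / 22414 = 493.8 / 22414 = 2.203087e-02 mol
Liquid volume V_liq = n * M / rho_liq = 2.203087e-02 * 30.3 / 0.76 = 0.87834 cm^3
Specific pore volume V_pore = V_liq / m_sample = 0.87834 / 2.68
V_pore = 0.3277 cm^3/g

0.3277


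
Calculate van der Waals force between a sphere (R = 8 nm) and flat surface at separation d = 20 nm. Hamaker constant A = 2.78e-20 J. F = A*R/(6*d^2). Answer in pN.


Convert to SI: R = 8 nm = 8e-09 m, d = 20 nm = 2e-08 m
F = A * R / (6 * d^2)
F = 2.78e-20 * 8e-09 / (6 * (2e-08)^2)
F = 9.26667e-14 N = 0.093 pN

0.093


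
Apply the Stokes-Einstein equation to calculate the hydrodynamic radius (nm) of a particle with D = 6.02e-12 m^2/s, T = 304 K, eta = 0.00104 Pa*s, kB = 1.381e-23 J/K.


Stokes-Einstein: R = kB*T / (6*pi*eta*D)
R = 1.381e-23 * 304 / (6 * pi * 0.00104 * 6.02e-12)
R = 3.55743e-08 m = 35.57 nm

35.57


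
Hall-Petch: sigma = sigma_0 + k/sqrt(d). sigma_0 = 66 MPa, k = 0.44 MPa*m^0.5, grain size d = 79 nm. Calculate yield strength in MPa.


d = 79 nm = 7.9e-08 m
sqrt(d) = 0.0002810694
Hall-Petch contribution = k / sqrt(d) = 0.44 / 0.0002810694 = 1565.4 MPa
sigma = sigma_0 + k/sqrt(d) = 66 + 1565.4 = 1631.4 MPa

1631.4


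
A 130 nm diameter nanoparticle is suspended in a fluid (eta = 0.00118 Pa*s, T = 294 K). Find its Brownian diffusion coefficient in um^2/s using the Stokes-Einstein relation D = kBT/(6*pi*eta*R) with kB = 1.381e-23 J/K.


Radius R = 130/2 = 65 nm = 6.5e-08 m
D = kB*T / (6*pi*eta*R)
D = 1.381e-23 * 294 / (6 * pi * 0.00118 * 6.5e-08)
D = 2.80831e-12 m^2/s = 2.808 um^2/s

2.808


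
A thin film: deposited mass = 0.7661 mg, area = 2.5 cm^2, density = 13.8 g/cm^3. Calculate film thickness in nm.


Convert: m = 0.7661 mg = 7.6610e-07 kg, A = 2.5 cm^2 = 2.5000e-04 m^2, rho = 13.8 g/cm^3 = 13800 kg/m^3
t = m / (A * rho)
t = 7.6610e-07 / (2.5000e-04 * 13800)
t = 2.2206e-07 m = 222.1 nm

222.1


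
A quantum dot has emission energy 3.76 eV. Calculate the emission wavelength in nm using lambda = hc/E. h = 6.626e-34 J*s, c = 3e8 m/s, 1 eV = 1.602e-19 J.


Convert energy: E = 3.76 eV = 3.76 * 1.602e-19 = 6.02352e-19 J
lambda = h*c / E = 6.626e-34 * 3e8 / 6.02352e-19
lambda = 3.30006e-07 m = 330.0 nm

330.0


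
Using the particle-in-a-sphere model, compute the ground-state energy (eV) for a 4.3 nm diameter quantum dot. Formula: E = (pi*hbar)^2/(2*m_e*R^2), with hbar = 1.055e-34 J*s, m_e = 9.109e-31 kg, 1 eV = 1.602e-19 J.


Radius R = 4.3/2 = 2.15 nm = 2.15e-09 m
E = (pi * 1.055e-34)^2 / (2 * 9.109e-31 * (2.15e-09)^2)
E(J) = 1.30445e-20
E = E(J) / 1.602e-19 = 0.0814 eV

0.0814


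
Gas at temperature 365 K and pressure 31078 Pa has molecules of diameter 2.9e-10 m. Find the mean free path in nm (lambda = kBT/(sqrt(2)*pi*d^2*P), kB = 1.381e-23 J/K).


Mean free path: lambda = kB*T / (sqrt(2) * pi * d^2 * P)
lambda = 1.381e-23 * 365 / (sqrt(2) * pi * (2.9e-10)^2 * 31078)
lambda = 4.34083e-07 m
lambda = 434.08 nm

434.08


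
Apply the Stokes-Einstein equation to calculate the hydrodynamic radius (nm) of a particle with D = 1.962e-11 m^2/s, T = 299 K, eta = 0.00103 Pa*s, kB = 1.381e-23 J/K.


Stokes-Einstein: R = kB*T / (6*pi*eta*D)
R = 1.381e-23 * 299 / (6 * pi * 0.00103 * 1.962e-11)
R = 1.084e-08 m = 10.84 nm

10.84


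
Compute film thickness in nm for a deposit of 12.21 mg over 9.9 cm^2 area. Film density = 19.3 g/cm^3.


Convert: m = 12.21 mg = 1.2210e-05 kg, A = 9.9 cm^2 = 9.9000e-04 m^2, rho = 19.3 g/cm^3 = 19300 kg/m^3
t = m / (A * rho)
t = 1.2210e-05 / (9.9000e-04 * 19300)
t = 6.3903e-07 m = 639.0 nm

639.0


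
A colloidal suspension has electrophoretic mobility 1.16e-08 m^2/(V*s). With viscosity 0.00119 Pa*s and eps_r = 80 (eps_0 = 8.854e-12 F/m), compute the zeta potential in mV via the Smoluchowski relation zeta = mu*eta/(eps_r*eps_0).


Smoluchowski equation: zeta = mu * eta / (eps_r * eps_0)
zeta = 1.16e-08 * 0.00119 / (80 * 8.854e-12)
zeta = 0.019488 V = 19.49 mV

19.49


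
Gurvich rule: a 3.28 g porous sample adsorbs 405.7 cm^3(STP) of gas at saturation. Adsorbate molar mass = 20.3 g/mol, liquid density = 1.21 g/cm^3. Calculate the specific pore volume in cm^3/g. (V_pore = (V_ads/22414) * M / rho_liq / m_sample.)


Moles adsorbed n = V_ads / 22414 = 405.7 / 22414 = 1.810029e-02 mol
Liquid volume V_liq = n * M / rho_liq = 1.810029e-02 * 20.3 / 1.21 = 0.30367 cm^3
Specific pore volume V_pore = V_liq / m_sample = 0.30367 / 3.28
V_pore = 0.0926 cm^3/g

0.0926


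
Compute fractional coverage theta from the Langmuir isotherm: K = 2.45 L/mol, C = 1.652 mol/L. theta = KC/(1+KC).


Langmuir isotherm: theta = K*C / (1 + K*C)
K*C = 2.45 * 1.652 = 4.0474
theta = 4.0474 / (1 + 4.0474) = 4.0474 / 5.0474
theta = 0.8019

0.8019


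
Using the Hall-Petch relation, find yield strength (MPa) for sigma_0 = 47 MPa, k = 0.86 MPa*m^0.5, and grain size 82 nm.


d = 82 nm = 8.2e-08 m
sqrt(d) = 0.0002863564
Hall-Petch contribution = k / sqrt(d) = 0.86 / 0.0002863564 = 3003.3 MPa
sigma = sigma_0 + k/sqrt(d) = 47 + 3003.3 = 3050.3 MPa

3050.3


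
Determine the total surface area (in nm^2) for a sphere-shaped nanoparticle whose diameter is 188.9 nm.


Radius r = 188.9/2 = 94.45 nm
Surface area SA = 4 * pi * r^2
SA = 4 * pi * (94.45)^2
SA = 112102.11 nm^2

112102.11


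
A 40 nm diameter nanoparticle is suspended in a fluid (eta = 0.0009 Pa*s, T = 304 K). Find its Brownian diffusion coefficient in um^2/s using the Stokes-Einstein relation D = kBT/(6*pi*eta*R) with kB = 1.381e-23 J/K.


Radius R = 40/2 = 20 nm = 2e-08 m
D = kB*T / (6*pi*eta*R)
D = 1.381e-23 * 304 / (6 * pi * 0.0009 * 2e-08)
D = 1.23735e-11 m^2/s = 12.374 um^2/s

12.374


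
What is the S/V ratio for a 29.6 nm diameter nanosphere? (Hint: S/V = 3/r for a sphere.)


Radius r = 29.6/2 = 14.8 nm
S/V = 3 / r = 3 / 14.8
S/V = 0.2027 nm^-1

0.2027


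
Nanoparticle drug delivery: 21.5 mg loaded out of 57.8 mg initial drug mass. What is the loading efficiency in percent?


Drug loading efficiency = (drug loaded / drug initial) * 100
DLE = 21.5 / 57.8 * 100
DLE = 0.372 * 100
DLE = 37.2%

37.2


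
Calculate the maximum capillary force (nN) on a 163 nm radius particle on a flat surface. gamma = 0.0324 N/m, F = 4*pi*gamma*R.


Convert radius: R = 163 nm = 1.63e-07 m
F = 4 * pi * gamma * R
F = 4 * pi * 0.0324 * 1.63e-07
F = 6.63655e-08 N = 66.3655 nN

66.3655


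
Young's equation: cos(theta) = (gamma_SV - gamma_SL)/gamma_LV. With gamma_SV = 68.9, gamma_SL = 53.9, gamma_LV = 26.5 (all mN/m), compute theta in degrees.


cos(theta) = (gamma_SV - gamma_SL) / gamma_LV
cos(theta) = (68.9 - 53.9) / 26.5
cos(theta) = 0.566038
theta = arccos(0.566038) = 55.53 degrees

55.53


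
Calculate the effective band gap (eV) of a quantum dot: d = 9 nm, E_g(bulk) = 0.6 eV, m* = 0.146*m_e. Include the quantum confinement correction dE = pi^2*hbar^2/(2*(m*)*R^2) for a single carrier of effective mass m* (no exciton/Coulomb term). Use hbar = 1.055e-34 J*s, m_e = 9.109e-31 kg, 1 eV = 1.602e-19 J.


Radius R = 9/2 nm = 4.5e-09 m
Confinement energy dE = pi^2 * hbar^2 / (2 * m_eff * m_e * R^2)
dE = pi^2 * (1.055e-34)^2 / (2 * 0.146 * 9.109e-31 * (4.5e-09)^2) J, divided by 1.602e-19 J/eV
dE = 0.1273 eV
Total band gap = E_g(bulk) + dE = 0.6 + 0.1273 = 0.7273 eV

0.7273


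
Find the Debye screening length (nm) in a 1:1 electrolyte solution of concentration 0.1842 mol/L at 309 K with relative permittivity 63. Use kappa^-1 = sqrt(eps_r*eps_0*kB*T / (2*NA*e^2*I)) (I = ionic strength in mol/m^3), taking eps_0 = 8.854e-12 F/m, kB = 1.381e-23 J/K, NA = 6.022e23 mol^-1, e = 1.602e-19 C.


Ionic strength I = 0.1842 * 1^2 * 1000 = 184.2 mol/m^3
kappa^-1 = sqrt(63 * 8.854e-12 * 1.381e-23 * 309 / (2 * 6.022e23 * (1.602e-19)^2 * 184.2))
kappa^-1 = 0.647 nm

0.647


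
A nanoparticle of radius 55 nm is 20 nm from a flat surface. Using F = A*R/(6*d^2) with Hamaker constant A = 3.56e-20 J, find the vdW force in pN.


Convert to SI: R = 55 nm = 5.5e-08 m, d = 20 nm = 2e-08 m
F = A * R / (6 * d^2)
F = 3.56e-20 * 5.5e-08 / (6 * (2e-08)^2)
F = 8.15833e-13 N = 0.816 pN

0.816


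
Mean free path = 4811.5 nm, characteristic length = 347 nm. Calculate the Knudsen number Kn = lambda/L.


Knudsen number Kn = lambda / L
Kn = 4811.5 / 347
Kn = 13.866

13.866


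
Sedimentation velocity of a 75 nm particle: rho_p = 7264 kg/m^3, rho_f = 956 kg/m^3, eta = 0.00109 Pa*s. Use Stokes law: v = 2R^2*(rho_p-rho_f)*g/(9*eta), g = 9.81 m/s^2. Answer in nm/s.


Radius R = 75/2 nm = 3.75e-08 m
Density difference = 7264 - 956 = 6308 kg/m^3
v = 2 * R^2 * (rho_p - rho_f) * g / (9 * eta)
v = 2 * (3.75e-08)^2 * 6308 * 9.81 / (9 * 0.00109)
v = 1.77413e-08 m/s = 17.7413 nm/s

17.7413


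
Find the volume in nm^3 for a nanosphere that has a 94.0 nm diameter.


Radius r = 94.0/2 = 47 nm
Volume V = (4/3) * pi * r^3
V = (4/3) * pi * (47)^3
V = 434892.77 nm^3

434892.77


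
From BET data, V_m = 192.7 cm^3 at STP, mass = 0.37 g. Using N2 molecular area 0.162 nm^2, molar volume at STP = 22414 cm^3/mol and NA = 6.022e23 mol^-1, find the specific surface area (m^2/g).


Number of moles in monolayer = V_m / 22414 = 192.7 / 22414 = 0.00859731
Number of molecules = moles * NA = 0.00859731 * 6.022e23
SA = molecules * sigma / mass
SA = (192.7 / 22414) * 6.022e23 * 0.162e-18 / 0.37
SA = 2266.8 m^2/g

2266.8


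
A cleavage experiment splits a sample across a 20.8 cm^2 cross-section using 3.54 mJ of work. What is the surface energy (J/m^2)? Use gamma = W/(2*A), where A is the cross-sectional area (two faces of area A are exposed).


Convert: A = 20.8 cm^2 = 0.00208 m^2, W = 3.54 mJ = 0.00354 J
Cleaving exposes two faces of area A, so total new surface = 2*A and gamma = W / (2*A)
gamma = 0.00354 / (2 * 0.00208)
gamma = 0.851 J/m^2

0.851


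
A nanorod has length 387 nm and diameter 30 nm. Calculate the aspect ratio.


Aspect ratio AR = length / diameter
AR = 387 / 30
AR = 12.9

12.9


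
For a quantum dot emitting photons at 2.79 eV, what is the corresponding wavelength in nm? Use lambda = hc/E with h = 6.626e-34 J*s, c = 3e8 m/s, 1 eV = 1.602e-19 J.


Convert energy: E = 2.79 eV = 2.79 * 1.602e-19 = 4.46958e-19 J
lambda = h*c / E = 6.626e-34 * 3e8 / 4.46958e-19
lambda = 4.4474e-07 m = 444.7 nm

444.7


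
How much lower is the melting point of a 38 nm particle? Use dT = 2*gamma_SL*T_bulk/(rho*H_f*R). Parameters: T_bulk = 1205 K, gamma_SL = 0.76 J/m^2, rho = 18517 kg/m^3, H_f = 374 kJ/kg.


Radius R = 38/2 = 19 nm = 1.9e-08 m
Convert H_f = 374 kJ/kg = 374000 J/kg
dT = 2 * gamma_SL * T_bulk / (rho * H_f * R)
dT = 2 * 0.76 * 1205 / (18517 * 374000 * 1.9e-08)
dT = 13.9 K

13.9


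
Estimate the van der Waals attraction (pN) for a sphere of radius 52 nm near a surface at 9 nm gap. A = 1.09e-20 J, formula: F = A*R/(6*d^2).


Convert to SI: R = 52 nm = 5.2e-08 m, d = 9 nm = 9e-09 m
F = A * R / (6 * d^2)
F = 1.09e-20 * 5.2e-08 / (6 * (9e-09)^2)
F = 1.16626e-12 N = 1.166 pN

1.166


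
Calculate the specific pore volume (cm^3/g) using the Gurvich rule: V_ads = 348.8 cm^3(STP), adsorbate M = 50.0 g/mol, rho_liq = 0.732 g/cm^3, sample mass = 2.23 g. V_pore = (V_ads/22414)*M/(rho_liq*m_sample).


Moles adsorbed n = V_ads / 22414 = 348.8 / 22414 = 1.556170e-02 mol
Liquid volume V_liq = n * M / rho_liq = 1.556170e-02 * 50.0 / 0.732 = 1.06296 cm^3
Specific pore volume V_pore = V_liq / m_sample = 1.06296 / 2.23
V_pore = 0.4767 cm^3/g

0.4767


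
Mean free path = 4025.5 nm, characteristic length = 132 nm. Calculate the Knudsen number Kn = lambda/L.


Knudsen number Kn = lambda / L
Kn = 4025.5 / 132
Kn = 30.4962

30.4962


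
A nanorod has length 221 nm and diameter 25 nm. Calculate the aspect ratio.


Aspect ratio AR = length / diameter
AR = 221 / 25
AR = 8.84

8.84


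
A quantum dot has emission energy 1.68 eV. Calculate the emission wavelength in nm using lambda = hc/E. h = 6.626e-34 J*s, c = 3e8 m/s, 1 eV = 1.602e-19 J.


Convert energy: E = 1.68 eV = 1.68 * 1.602e-19 = 2.69136e-19 J
lambda = h*c / E = 6.626e-34 * 3e8 / 2.69136e-19
lambda = 7.38586e-07 m = 738.6 nm

738.6


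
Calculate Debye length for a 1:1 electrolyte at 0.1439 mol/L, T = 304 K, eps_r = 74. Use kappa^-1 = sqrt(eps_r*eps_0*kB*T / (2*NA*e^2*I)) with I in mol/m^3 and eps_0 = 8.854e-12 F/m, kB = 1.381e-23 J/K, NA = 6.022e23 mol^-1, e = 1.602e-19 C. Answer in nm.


Ionic strength I = 0.1439 * 1^2 * 1000 = 143.9 mol/m^3
kappa^-1 = sqrt(74 * 8.854e-12 * 1.381e-23 * 304 / (2 * 6.022e23 * (1.602e-19)^2 * 143.9))
kappa^-1 = 0.786 nm

0.786


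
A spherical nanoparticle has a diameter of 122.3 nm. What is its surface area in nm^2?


Radius r = 122.3/2 = 61.15 nm
Surface area SA = 4 * pi * r^2
SA = 4 * pi * (61.15)^2
SA = 46989.71 nm^2

46989.71


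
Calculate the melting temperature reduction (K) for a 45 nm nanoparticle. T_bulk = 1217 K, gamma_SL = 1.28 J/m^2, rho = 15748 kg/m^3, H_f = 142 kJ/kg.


Radius R = 45/2 = 22.5 nm = 2.25e-08 m
Convert H_f = 142 kJ/kg = 142000 J/kg
dT = 2 * gamma_SL * T_bulk / (rho * H_f * R)
dT = 2 * 1.28 * 1217 / (15748 * 142000 * 2.25e-08)
dT = 61.9 K

61.9


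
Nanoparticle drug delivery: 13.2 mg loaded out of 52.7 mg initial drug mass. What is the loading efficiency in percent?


Drug loading efficiency = (drug loaded / drug initial) * 100
DLE = 13.2 / 52.7 * 100
DLE = 0.2505 * 100
DLE = 25.05%

25.05


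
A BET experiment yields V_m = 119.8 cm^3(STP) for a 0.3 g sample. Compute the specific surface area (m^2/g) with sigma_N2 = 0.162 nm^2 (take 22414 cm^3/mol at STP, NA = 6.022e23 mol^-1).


Number of moles in monolayer = V_m / 22414 = 119.8 / 22414 = 0.00534487
Number of molecules = moles * NA = 0.00534487 * 6.022e23
SA = molecules * sigma / mass
SA = (119.8 / 22414) * 6.022e23 * 0.162e-18 / 0.3
SA = 1738.1 m^2/g

1738.1


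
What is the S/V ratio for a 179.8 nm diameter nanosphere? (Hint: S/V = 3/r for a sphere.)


Radius r = 179.8/2 = 89.9 nm
S/V = 3 / r = 3 / 89.9
S/V = 0.0334 nm^-1

0.0334


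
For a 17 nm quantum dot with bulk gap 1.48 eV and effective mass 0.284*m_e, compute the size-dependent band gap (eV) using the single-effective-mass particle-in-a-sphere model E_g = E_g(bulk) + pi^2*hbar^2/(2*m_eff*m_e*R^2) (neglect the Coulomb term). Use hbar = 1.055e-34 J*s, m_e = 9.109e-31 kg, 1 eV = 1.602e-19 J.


Radius R = 17/2 nm = 8.5e-09 m
Confinement energy dE = pi^2 * hbar^2 / (2 * m_eff * m_e * R^2)
dE = pi^2 * (1.055e-34)^2 / (2 * 0.284 * 9.109e-31 * (8.5e-09)^2) J, divided by 1.602e-19 J/eV
dE = 0.0183 eV
Total band gap = E_g(bulk) + dE = 1.48 + 0.0183 = 1.4983 eV

1.4983


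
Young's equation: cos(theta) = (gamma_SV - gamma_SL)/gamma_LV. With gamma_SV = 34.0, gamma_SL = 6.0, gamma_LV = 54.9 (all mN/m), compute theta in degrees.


cos(theta) = (gamma_SV - gamma_SL) / gamma_LV
cos(theta) = (34.0 - 6.0) / 54.9
cos(theta) = 0.510018
theta = arccos(0.510018) = 59.33 degrees

59.33


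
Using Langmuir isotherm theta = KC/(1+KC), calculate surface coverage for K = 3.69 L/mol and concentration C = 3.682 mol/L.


Langmuir isotherm: theta = K*C / (1 + K*C)
K*C = 3.69 * 3.682 = 13.58658
theta = 13.58658 / (1 + 13.58658) = 13.58658 / 14.58658
theta = 0.9314

0.9314


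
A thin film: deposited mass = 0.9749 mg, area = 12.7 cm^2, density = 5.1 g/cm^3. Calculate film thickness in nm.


Convert: m = 0.9749 mg = 9.7490e-07 kg, A = 12.7 cm^2 = 1.2700e-03 m^2, rho = 5.1 g/cm^3 = 5100 kg/m^3
t = m / (A * rho)
t = 9.7490e-07 / (1.2700e-03 * 5100)
t = 1.5052e-07 m = 150.5 nm

150.5


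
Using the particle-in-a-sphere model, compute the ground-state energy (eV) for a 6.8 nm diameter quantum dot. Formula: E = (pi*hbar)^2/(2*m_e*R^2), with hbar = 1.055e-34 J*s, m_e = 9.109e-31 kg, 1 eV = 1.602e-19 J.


Radius R = 6.8/2 = 3.4 nm = 3.4e-09 m
E = (pi * 1.055e-34)^2 / (2 * 9.109e-31 * (3.4e-09)^2)
E(J) = 5.2161e-21
E = E(J) / 1.602e-19 = 0.0326 eV

0.0326


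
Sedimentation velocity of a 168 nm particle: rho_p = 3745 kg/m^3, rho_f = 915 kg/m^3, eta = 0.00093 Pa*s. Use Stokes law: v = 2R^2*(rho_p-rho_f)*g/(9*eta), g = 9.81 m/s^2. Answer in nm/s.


Radius R = 168/2 nm = 8.4e-08 m
Density difference = 3745 - 915 = 2830 kg/m^3
v = 2 * R^2 * (rho_p - rho_f) * g / (9 * eta)
v = 2 * (8.4e-08)^2 * 2830 * 9.81 / (9 * 0.00093)
v = 4.68078e-08 m/s = 46.8078 nm/s

46.8078


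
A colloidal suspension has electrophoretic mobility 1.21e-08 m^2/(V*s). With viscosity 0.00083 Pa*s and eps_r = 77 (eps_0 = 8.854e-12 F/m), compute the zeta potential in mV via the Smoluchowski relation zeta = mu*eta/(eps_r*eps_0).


Smoluchowski equation: zeta = mu * eta / (eps_r * eps_0)
zeta = 1.21e-08 * 0.00083 / (77 * 8.854e-12)
zeta = 0.014731 V = 14.73 mV

14.73


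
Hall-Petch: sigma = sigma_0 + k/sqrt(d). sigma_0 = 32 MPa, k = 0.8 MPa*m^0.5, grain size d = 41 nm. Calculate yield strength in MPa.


d = 41 nm = 4.1e-08 m
sqrt(d) = 0.0002024846
Hall-Petch contribution = k / sqrt(d) = 0.8 / 0.0002024846 = 3950.9 MPa
sigma = sigma_0 + k/sqrt(d) = 32 + 3950.9 = 3982.9 MPa

3982.9


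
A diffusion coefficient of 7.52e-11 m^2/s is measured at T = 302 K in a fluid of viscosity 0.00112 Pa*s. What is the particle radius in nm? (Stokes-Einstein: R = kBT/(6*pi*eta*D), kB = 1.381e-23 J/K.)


Stokes-Einstein: R = kB*T / (6*pi*eta*D)
R = 1.381e-23 * 302 / (6 * pi * 0.00112 * 7.52e-11)
R = 2.62702e-09 m = 2.63 nm

2.63


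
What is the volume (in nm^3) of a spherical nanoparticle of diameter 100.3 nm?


Radius r = 100.3/2 = 50.15 nm
Volume V = (4/3) * pi * r^3
V = (4/3) * pi * (50.15)^3
V = 528325.32 nm^3

528325.32


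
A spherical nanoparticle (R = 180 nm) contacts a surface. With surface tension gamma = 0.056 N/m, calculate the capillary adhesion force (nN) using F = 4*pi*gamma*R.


Convert radius: R = 180 nm = 1.8e-07 m
F = 4 * pi * gamma * R
F = 4 * pi * 0.056 * 1.8e-07
F = 1.26669e-07 N = 126.669 nN

126.669


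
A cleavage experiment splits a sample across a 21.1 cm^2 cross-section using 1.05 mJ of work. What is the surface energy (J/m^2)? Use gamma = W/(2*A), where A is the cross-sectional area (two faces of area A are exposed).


Convert: A = 21.1 cm^2 = 0.00211 m^2, W = 1.05 mJ = 0.00105 J
Cleaving exposes two faces of area A, so total new surface = 2*A and gamma = W / (2*A)
gamma = 0.00105 / (2 * 0.00211)
gamma = 0.249 J/m^2

0.249


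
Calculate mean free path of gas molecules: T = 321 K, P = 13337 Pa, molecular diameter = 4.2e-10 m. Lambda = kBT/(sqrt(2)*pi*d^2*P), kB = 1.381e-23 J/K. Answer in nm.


Mean free path: lambda = kB*T / (sqrt(2) * pi * d^2 * P)
lambda = 1.381e-23 * 321 / (sqrt(2) * pi * (4.2e-10)^2 * 13337)
lambda = 4.24109e-07 m
lambda = 424.11 nm

424.11


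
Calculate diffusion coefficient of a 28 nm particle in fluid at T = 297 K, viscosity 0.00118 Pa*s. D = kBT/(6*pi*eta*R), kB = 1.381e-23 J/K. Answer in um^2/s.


Radius R = 28/2 = 14 nm = 1.4e-08 m
D = kB*T / (6*pi*eta*R)
D = 1.381e-23 * 297 / (6 * pi * 0.00118 * 1.4e-08)
D = 1.31716e-11 m^2/s = 13.172 um^2/s

13.172


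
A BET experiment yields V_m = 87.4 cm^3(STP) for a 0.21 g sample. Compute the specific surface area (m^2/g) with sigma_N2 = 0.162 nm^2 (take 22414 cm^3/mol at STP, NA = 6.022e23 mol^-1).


Number of moles in monolayer = V_m / 22414 = 87.4 / 22414 = 0.00389935
Number of molecules = moles * NA = 0.00389935 * 6.022e23
SA = molecules * sigma / mass
SA = (87.4 / 22414) * 6.022e23 * 0.162e-18 / 0.21
SA = 1811.5 m^2/g

1811.5


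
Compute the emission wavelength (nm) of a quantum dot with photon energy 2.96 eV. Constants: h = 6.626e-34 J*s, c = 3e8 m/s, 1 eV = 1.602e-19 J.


Convert energy: E = 2.96 eV = 2.96 * 1.602e-19 = 4.74192e-19 J
lambda = h*c / E = 6.626e-34 * 3e8 / 4.74192e-19
lambda = 4.19197e-07 m = 419.2 nm

419.2


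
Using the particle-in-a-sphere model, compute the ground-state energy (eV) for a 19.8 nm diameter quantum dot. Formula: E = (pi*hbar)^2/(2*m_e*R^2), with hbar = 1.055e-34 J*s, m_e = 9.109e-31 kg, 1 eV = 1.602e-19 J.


Radius R = 19.8/2 = 9.9 nm = 9.9e-09 m
E = (pi * 1.055e-34)^2 / (2 * 9.109e-31 * (9.9e-09)^2)
E(J) = 6.15224e-22
E = E(J) / 1.602e-19 = 0.0038 eV

0.0038


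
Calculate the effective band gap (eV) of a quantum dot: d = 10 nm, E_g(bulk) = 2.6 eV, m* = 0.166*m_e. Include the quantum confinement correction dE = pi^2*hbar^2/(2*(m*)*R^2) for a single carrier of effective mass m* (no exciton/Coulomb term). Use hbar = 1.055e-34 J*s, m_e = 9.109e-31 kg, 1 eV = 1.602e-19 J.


Radius R = 10/2 nm = 5e-09 m
Confinement energy dE = pi^2 * hbar^2 / (2 * m_eff * m_e * R^2)
dE = pi^2 * (1.055e-34)^2 / (2 * 0.166 * 9.109e-31 * (5e-09)^2) J, divided by 1.602e-19 J/eV
dE = 0.0907 eV
Total band gap = E_g(bulk) + dE = 2.6 + 0.0907 = 2.6907 eV

2.6907


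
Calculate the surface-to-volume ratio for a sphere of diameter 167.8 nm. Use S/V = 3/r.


Radius r = 167.8/2 = 83.9 nm
S/V = 3 / r = 3 / 83.9
S/V = 0.0358 nm^-1

0.0358


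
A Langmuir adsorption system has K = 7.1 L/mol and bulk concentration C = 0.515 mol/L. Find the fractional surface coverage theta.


Langmuir isotherm: theta = K*C / (1 + K*C)
K*C = 7.1 * 0.515 = 3.6565
theta = 3.6565 / (1 + 3.6565) = 3.6565 / 4.6565
theta = 0.7852

0.7852


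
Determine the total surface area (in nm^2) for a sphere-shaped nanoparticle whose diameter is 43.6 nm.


Radius r = 43.6/2 = 21.8 nm
Surface area SA = 4 * pi * r^2
SA = 4 * pi * (21.8)^2
SA = 5972.04 nm^2

5972.04


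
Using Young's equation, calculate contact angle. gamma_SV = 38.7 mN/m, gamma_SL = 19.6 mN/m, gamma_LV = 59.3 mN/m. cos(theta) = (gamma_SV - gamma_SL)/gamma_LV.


cos(theta) = (gamma_SV - gamma_SL) / gamma_LV
cos(theta) = (38.7 - 19.6) / 59.3
cos(theta) = 0.322091
theta = arccos(0.322091) = 71.21 degrees

71.21


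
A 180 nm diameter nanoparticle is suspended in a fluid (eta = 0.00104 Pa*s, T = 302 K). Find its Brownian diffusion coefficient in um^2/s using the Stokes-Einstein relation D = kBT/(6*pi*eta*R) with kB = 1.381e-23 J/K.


Radius R = 180/2 = 90 nm = 9e-08 m
D = kB*T / (6*pi*eta*R)
D = 1.381e-23 * 302 / (6 * pi * 0.00104 * 9e-08)
D = 2.36387e-12 m^2/s = 2.364 um^2/s

2.364


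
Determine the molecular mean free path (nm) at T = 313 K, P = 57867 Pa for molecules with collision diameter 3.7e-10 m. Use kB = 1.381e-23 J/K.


Mean free path: lambda = kB*T / (sqrt(2) * pi * d^2 * P)
lambda = 1.381e-23 * 313 / (sqrt(2) * pi * (3.7e-10)^2 * 57867)
lambda = 1.22811e-07 m
lambda = 122.81 nm

122.81


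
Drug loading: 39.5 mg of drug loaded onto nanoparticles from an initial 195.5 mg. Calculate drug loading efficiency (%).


Drug loading efficiency = (drug loaded / drug initial) * 100
DLE = 39.5 / 195.5 * 100
DLE = 0.202 * 100
DLE = 20.2%

20.2


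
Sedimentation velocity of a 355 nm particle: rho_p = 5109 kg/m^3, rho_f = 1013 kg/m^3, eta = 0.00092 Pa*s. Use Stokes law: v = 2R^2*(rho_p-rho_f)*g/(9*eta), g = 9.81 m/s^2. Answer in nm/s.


Radius R = 355/2 nm = 1.775e-07 m
Density difference = 5109 - 1013 = 4096 kg/m^3
v = 2 * R^2 * (rho_p - rho_f) * g / (9 * eta)
v = 2 * (1.775e-07)^2 * 4096 * 9.81 / (9 * 0.00092)
v = 3.05791e-07 m/s = 305.7914 nm/s

305.7914


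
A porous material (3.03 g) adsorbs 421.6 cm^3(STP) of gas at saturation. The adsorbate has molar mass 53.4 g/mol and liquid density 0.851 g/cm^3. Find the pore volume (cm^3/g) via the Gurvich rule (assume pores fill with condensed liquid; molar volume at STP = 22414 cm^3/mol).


Moles adsorbed n = V_ads / 22414 = 421.6 / 22414 = 1.880967e-02 mol
Liquid volume V_liq = n * M / rho_liq = 1.880967e-02 * 53.4 / 0.851 = 1.18030 cm^3
Specific pore volume V_pore = V_liq / m_sample = 1.18030 / 3.03
V_pore = 0.3895 cm^3/g

0.3895


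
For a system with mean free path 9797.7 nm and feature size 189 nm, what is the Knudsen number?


Knudsen number Kn = lambda / L
Kn = 9797.7 / 189
Kn = 51.8397

51.8397


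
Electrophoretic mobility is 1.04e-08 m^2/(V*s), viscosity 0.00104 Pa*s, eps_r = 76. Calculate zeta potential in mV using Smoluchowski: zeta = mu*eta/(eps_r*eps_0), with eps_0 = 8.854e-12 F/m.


Smoluchowski equation: zeta = mu * eta / (eps_r * eps_0)
zeta = 1.04e-08 * 0.00104 / (76 * 8.854e-12)
zeta = 0.016074 V = 16.07 mV

16.07


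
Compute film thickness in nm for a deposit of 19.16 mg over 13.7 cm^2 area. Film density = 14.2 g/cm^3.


Convert: m = 19.16 mg = 1.9160e-05 kg, A = 13.7 cm^2 = 1.3700e-03 m^2, rho = 14.2 g/cm^3 = 14200 kg/m^3
t = m / (A * rho)
t = 1.9160e-05 / (1.3700e-03 * 14200)
t = 9.8489e-07 m = 984.9 nm

984.9


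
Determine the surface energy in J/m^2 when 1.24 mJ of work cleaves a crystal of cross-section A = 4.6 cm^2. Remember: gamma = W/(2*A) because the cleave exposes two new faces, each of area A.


Convert: A = 4.6 cm^2 = 0.00046 m^2, W = 1.24 mJ = 0.00124 J
Cleaving exposes two faces of area A, so total new surface = 2*A and gamma = W / (2*A)
gamma = 0.00124 / (2 * 0.00046)
gamma = 1.348 J/m^2

1.348


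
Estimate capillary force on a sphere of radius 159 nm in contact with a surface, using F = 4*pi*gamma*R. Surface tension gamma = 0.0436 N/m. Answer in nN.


Convert radius: R = 159 nm = 1.59e-07 m
F = 4 * pi * gamma * R
F = 4 * pi * 0.0436 * 1.59e-07
F = 8.71151e-08 N = 87.1151 nN

87.1151


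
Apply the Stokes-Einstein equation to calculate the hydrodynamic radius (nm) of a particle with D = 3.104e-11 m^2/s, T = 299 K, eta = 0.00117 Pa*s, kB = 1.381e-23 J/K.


Stokes-Einstein: R = kB*T / (6*pi*eta*D)
R = 1.381e-23 * 299 / (6 * pi * 0.00117 * 3.104e-11)
R = 6.03193e-09 m = 6.03 nm

6.03


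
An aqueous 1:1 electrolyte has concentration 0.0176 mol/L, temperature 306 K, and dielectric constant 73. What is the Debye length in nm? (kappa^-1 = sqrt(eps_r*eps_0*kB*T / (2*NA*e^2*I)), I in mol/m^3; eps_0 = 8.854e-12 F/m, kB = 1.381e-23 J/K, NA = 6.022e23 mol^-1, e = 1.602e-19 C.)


Ionic strength I = 0.0176 * 1^2 * 1000 = 17.6 mol/m^3
kappa^-1 = sqrt(73 * 8.854e-12 * 1.381e-23 * 306 / (2 * 6.022e23 * (1.602e-19)^2 * 17.6))
kappa^-1 = 2.241 nm

2.241


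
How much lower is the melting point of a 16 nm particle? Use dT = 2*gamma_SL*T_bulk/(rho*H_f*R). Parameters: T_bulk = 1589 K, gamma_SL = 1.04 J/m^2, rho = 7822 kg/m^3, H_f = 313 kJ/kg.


Radius R = 16/2 = 8 nm = 8e-09 m
Convert H_f = 313 kJ/kg = 313000 J/kg
dT = 2 * gamma_SL * T_bulk / (rho * H_f * R)
dT = 2 * 1.04 * 1589 / (7822 * 313000 * 8e-09)
dT = 168.7 K

168.7


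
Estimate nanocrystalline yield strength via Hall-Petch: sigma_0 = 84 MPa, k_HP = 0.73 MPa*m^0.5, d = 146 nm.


d = 146 nm = 1.46e-07 m
sqrt(d) = 0.0003820995
Hall-Petch contribution = k / sqrt(d) = 0.73 / 0.0003820995 = 1910.5 MPa
sigma = sigma_0 + k/sqrt(d) = 84 + 1910.5 = 1994.5 MPa

1994.5


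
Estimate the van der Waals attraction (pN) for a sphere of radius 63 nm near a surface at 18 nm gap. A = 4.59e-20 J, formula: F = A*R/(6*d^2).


Convert to SI: R = 63 nm = 6.3e-08 m, d = 18 nm = 1.8e-08 m
F = A * R / (6 * d^2)
F = 4.59e-20 * 6.3e-08 / (6 * (1.8e-08)^2)
F = 1.4875e-12 N = 1.488 pN

1.488


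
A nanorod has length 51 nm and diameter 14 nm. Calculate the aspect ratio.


Aspect ratio AR = length / diameter
AR = 51 / 14
AR = 3.64

3.64


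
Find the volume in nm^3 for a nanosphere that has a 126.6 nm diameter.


Radius r = 126.6/2 = 63.3 nm
Volume V = (4/3) * pi * r^3
V = (4/3) * pi * (63.3)^3
V = 1062428.57 nm^3

1062428.57


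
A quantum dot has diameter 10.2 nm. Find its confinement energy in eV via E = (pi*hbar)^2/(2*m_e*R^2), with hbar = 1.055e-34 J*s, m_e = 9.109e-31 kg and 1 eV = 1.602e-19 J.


Radius R = 10.2/2 = 5.1 nm = 5.1e-09 m
E = (pi * 1.055e-34)^2 / (2 * 9.109e-31 * (5.1e-09)^2)
E(J) = 2.31827e-21
E = E(J) / 1.602e-19 = 0.0145 eV

0.0145


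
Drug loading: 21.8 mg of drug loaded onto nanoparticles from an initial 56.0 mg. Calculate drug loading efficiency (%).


Drug loading efficiency = (drug loaded / drug initial) * 100
DLE = 21.8 / 56.0 * 100
DLE = 0.3893 * 100
DLE = 38.93%

38.93


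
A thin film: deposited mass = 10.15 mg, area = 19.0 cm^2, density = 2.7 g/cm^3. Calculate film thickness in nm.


Convert: m = 10.15 mg = 1.0150e-05 kg, A = 19.0 cm^2 = 1.9000e-03 m^2, rho = 2.7 g/cm^3 = 2700 kg/m^3
t = m / (A * rho)
t = 1.0150e-05 / (1.9000e-03 * 2700)
t = 1.9786e-06 m = 1978.6 nm

1978.6


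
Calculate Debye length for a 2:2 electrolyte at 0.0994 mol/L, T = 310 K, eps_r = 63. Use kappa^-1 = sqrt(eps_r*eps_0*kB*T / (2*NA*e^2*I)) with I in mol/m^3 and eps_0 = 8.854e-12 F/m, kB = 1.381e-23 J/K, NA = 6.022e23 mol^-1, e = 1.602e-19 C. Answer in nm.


Ionic strength I = 0.0994 * 2^2 * 1000 = 397.6 mol/m^3
kappa^-1 = sqrt(63 * 8.854e-12 * 1.381e-23 * 310 / (2 * 6.022e23 * (1.602e-19)^2 * 397.6))
kappa^-1 = 0.441 nm

0.441


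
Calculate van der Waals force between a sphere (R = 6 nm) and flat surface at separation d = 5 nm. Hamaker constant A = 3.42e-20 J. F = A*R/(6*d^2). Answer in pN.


Convert to SI: R = 6 nm = 6e-09 m, d = 5 nm = 5e-09 m
F = A * R / (6 * d^2)
F = 3.42e-20 * 6e-09 / (6 * (5e-09)^2)
F = 1.368e-12 N = 1.368 pN

1.368


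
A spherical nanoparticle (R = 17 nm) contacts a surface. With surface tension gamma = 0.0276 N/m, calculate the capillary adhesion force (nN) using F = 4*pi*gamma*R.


Convert radius: R = 17 nm = 1.7e-08 m
F = 4 * pi * gamma * R
F = 4 * pi * 0.0276 * 1.7e-08
F = 5.89614e-09 N = 5.8961 nN

5.8961


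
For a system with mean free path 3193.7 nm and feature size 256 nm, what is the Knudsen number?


Knudsen number Kn = lambda / L
Kn = 3193.7 / 256
Kn = 12.4754

12.4754


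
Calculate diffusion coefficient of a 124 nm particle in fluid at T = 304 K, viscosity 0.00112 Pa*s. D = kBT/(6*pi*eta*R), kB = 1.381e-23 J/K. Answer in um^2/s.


Radius R = 124/2 = 62 nm = 6.2e-08 m
D = kB*T / (6*pi*eta*R)
D = 1.381e-23 * 304 / (6 * pi * 0.00112 * 6.2e-08)
D = 3.20742e-12 m^2/s = 3.207 um^2/s

3.207


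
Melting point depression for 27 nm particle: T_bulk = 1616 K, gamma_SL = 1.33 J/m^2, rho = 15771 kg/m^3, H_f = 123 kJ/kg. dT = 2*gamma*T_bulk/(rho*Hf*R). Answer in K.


Radius R = 27/2 = 13.5 nm = 1.35e-08 m
Convert H_f = 123 kJ/kg = 123000 J/kg
dT = 2 * gamma_SL * T_bulk / (rho * H_f * R)
dT = 2 * 1.33 * 1616 / (15771 * 123000 * 1.35e-08)
dT = 164.1 K

164.1


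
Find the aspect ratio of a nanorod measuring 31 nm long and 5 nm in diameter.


Aspect ratio AR = length / diameter
AR = 31 / 5
AR = 6.2

6.2


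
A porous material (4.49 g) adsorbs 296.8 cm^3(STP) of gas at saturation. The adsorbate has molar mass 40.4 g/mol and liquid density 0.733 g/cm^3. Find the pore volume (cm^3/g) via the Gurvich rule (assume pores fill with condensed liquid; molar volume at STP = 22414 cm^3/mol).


Moles adsorbed n = V_ads / 22414 = 296.8 / 22414 = 1.324172e-02 mol
Liquid volume V_liq = n * M / rho_liq = 1.324172e-02 * 40.4 / 0.733 = 0.72983 cm^3
Specific pore volume V_pore = V_liq / m_sample = 0.72983 / 4.49
V_pore = 0.1625 cm^3/g

0.1625


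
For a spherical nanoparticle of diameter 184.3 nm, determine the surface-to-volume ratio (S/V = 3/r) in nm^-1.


Radius r = 184.3/2 = 92.15 nm
S/V = 3 / r = 3 / 92.15
S/V = 0.0326 nm^-1

0.0326


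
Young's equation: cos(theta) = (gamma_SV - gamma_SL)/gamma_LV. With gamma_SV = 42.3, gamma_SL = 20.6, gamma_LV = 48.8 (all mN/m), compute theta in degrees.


cos(theta) = (gamma_SV - gamma_SL) / gamma_LV
cos(theta) = (42.3 - 20.6) / 48.8
cos(theta) = 0.444672
theta = arccos(0.444672) = 63.6 degrees

63.6


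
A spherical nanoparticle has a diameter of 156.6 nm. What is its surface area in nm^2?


Radius r = 156.6/2 = 78.3 nm
Surface area SA = 4 * pi * r^2
SA = 4 * pi * (78.3)^2
SA = 77043.04 nm^2

77043.04


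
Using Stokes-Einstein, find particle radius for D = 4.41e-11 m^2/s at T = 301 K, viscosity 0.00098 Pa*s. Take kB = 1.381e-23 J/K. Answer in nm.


Stokes-Einstein: R = kB*T / (6*pi*eta*D)
R = 1.381e-23 * 301 / (6 * pi * 0.00098 * 4.41e-11)
R = 5.10263e-09 m = 5.1 nm

5.1


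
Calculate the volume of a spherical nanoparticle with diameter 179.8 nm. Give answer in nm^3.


Radius r = 179.8/2 = 89.9 nm
Volume V = (4/3) * pi * r^3
V = (4/3) * pi * (89.9)^3
V = 3043460.6 nm^3

3043460.6


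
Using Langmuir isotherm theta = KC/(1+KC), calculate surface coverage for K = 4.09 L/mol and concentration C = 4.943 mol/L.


Langmuir isotherm: theta = K*C / (1 + K*C)
K*C = 4.09 * 4.943 = 20.21687
theta = 20.21687 / (1 + 20.21687) = 20.21687 / 21.21687
theta = 0.9529

0.9529


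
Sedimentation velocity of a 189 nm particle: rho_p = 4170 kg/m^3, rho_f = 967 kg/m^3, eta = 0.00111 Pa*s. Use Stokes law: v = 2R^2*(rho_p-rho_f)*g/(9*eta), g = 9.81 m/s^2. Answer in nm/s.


Radius R = 189/2 nm = 9.45e-08 m
Density difference = 4170 - 967 = 3203 kg/m^3
v = 2 * R^2 * (rho_p - rho_f) * g / (9 * eta)
v = 2 * (9.45e-08)^2 * 3203 * 9.81 / (9 * 0.00111)
v = 5.61764e-08 m/s = 56.1764 nm/s

56.1764


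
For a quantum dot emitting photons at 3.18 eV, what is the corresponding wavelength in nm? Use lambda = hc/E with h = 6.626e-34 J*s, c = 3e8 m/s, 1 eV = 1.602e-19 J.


Convert energy: E = 3.18 eV = 3.18 * 1.602e-19 = 5.09436e-19 J
lambda = h*c / E = 6.626e-34 * 3e8 / 5.09436e-19
lambda = 3.90196e-07 m = 390.2 nm

390.2


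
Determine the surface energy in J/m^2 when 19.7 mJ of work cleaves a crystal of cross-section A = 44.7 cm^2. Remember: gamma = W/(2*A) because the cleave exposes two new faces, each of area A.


Convert: A = 44.7 cm^2 = 0.00447 m^2, W = 19.7 mJ = 0.0197 J
Cleaving exposes two faces of area A, so total new surface = 2*A and gamma = W / (2*A)
gamma = 0.0197 / (2 * 0.00447)
gamma = 2.204 J/m^2

2.204


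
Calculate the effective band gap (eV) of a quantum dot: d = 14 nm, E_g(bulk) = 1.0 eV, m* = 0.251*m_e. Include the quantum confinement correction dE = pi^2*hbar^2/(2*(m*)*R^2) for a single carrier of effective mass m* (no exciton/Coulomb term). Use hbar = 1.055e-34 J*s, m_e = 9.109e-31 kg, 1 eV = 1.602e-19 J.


Radius R = 14/2 nm = 7e-09 m
Confinement energy dE = pi^2 * hbar^2 / (2 * m_eff * m_e * R^2)
dE = pi^2 * (1.055e-34)^2 / (2 * 0.251 * 9.109e-31 * (7e-09)^2) J, divided by 1.602e-19 J/eV
dE = 0.0306 eV
Total band gap = E_g(bulk) + dE = 1.0 + 0.0306 = 1.0306 eV

1.0306
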